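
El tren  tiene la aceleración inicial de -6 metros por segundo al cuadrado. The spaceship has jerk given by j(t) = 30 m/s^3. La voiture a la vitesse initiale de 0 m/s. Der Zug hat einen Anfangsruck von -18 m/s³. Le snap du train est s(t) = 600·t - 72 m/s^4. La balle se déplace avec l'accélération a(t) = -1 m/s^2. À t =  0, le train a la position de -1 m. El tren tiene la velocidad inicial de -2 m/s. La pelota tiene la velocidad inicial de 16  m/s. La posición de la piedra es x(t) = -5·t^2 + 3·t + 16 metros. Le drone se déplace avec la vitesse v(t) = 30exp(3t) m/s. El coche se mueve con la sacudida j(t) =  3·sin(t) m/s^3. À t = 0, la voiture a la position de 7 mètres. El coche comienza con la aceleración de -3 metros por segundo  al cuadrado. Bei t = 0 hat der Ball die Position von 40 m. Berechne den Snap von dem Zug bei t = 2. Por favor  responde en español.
De la ecuación del snap s(t) = 600·t - 72, sustituimos t = 2 para obtener s = 1128.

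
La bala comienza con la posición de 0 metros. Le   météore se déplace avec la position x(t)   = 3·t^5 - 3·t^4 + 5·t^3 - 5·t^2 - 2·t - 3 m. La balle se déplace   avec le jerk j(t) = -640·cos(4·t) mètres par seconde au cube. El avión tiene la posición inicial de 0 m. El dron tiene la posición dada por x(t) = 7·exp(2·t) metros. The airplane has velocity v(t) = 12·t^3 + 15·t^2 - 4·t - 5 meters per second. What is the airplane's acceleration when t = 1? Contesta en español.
Debemos derivar nuestra ecuación de la velocidad v(t) = 12·t^3 + 15·t^2 - 4·t - 5 1 vez. Derivando la velocidad, obtenemos la aceleración: a(t) = 36·t^2 + 30·t - 4. Usando a(t) = 36·t^2 + 30·t - 4 y sustituyendo t = 1, encontramos a = 62.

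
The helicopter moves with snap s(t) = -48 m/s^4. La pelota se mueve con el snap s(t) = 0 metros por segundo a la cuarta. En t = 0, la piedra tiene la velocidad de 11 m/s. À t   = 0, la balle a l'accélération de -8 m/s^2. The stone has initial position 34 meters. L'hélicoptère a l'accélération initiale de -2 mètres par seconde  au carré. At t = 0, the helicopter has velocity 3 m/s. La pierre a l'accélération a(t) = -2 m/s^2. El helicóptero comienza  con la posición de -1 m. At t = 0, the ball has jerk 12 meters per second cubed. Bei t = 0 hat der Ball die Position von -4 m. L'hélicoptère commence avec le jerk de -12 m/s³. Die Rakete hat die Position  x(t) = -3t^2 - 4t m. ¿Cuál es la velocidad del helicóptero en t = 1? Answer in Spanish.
Debemos encontrar la integral de nuestra ecuación del snap s(t) = -48 3 veces. Integrando el snap y usando la condición inicial j(0) = -12, obtenemos j(t) = -48·t - 12. La integral de la sacudida es la aceleración. Usando a(0) = -2, obtenemos a(t) = -24·t^2 - 12·t - 2. Integrando la aceleración y usando la condición inicial v(0) = 3, obtenemos v(t) = -8·t^3 - 6·t^2 - 2·t + 3. Usando v(t) = -8·t^3 - 6·t^2 - 2·t + 3 y sustituyendo t = 1, encontramos v = -13.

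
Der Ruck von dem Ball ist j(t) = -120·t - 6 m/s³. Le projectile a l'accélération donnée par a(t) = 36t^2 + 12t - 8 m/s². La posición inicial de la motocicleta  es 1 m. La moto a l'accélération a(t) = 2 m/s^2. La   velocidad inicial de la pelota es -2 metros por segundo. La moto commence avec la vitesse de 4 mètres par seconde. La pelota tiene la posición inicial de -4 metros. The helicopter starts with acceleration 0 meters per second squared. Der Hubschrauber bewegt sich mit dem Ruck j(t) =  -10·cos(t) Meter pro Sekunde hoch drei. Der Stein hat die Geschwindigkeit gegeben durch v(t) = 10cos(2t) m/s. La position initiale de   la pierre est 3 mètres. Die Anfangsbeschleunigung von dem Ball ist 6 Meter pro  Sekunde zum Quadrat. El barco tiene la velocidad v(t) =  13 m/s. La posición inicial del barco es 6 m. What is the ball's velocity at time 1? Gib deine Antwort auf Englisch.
We must find the antiderivative of our jerk equation j(t) = -120·t - 6 2 times. The antiderivative of jerk, with a(0) = 6, gives acceleration: a(t) = -60·t^2 - 6·t + 6. The antiderivative of acceleration, with v(0) = -2, gives velocity: v(t) = -20·t^3 - 3·t^2 + 6·t - 2. Using v(t) = -20·t^3 - 3·t^2 + 6·t - 2 and substituting t = 1, we find v = -19.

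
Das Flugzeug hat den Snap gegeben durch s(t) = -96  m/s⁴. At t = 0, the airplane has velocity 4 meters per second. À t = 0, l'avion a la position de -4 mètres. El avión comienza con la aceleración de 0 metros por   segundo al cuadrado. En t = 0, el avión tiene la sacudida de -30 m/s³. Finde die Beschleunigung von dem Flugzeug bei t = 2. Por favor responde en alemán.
Wir müssen die Stammfunktion unserer Gleichung für den Snap s(t) = -96 2-mal finden. Das Integral von dem Snap ist der Ruck. Mit j(0) = -30 erhalten wir j(t) = -96·t - 30. Durch Integration von dem Ruck und Verwendung der Anfangsbedingung a(0) = 0, erhalten wir a(t) = 6·t·(-8·t - 5). Mit a(t) = 6·t·(-8·t - 5) und Einsetzen von t = 2, finden wir a = -252.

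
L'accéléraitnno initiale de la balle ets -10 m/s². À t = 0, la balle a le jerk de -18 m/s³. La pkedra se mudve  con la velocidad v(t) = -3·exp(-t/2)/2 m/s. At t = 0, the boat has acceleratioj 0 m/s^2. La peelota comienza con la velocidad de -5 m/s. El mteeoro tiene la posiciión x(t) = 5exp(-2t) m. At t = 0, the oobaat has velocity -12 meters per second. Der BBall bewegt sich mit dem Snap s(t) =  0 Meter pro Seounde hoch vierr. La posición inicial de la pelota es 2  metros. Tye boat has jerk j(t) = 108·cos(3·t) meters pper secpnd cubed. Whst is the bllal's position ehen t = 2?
To find the answer, we compute 4 integrals of s(t) = 0. The integral of snap, with j(0) = -18, gives jerk: j(t) = -18. Integrating jerk and using the initial condition a(0) = -10, we get a(t) = -18·t - 10. Finding the antiderivative of a(t) and using v(0) = -5: v(t) = -9·t^2 - 10·t - 5. The integral of velocity, with x(0) = 2, gives position: x(t) = -3·t^3 - 5·t^2 - 5·t + 2. From the given position equation x(t) = -3·t^3 - 5·t^2 - 5·t + 2, we substitute t = 2 to get x = -52.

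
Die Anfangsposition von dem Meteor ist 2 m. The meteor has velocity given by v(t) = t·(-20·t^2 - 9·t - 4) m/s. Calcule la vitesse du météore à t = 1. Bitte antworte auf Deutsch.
Aus der Gleichung für die Geschwindigkeit v(t) = t·(-20·t^2 - 9·t - 4), setzen wir t = 1 ein und erhalten v = -33.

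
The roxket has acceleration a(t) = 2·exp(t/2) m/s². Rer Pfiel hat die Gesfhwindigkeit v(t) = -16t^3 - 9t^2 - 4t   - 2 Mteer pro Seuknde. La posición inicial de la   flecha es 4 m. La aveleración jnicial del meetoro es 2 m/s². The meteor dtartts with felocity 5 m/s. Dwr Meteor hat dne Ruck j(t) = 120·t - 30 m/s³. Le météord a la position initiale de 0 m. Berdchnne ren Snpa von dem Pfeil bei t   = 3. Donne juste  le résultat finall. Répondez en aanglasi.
The answer is -96.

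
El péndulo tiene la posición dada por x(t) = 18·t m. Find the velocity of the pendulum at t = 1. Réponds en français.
En partant de la position x(t) = 18·t, nous prenons 1 dérivée. En prenant d/dt de x(t), nous trouvons v(t) = 18. Nous avons la vitesse v(t) = 18. En substituant t = 1: v(1) = 18.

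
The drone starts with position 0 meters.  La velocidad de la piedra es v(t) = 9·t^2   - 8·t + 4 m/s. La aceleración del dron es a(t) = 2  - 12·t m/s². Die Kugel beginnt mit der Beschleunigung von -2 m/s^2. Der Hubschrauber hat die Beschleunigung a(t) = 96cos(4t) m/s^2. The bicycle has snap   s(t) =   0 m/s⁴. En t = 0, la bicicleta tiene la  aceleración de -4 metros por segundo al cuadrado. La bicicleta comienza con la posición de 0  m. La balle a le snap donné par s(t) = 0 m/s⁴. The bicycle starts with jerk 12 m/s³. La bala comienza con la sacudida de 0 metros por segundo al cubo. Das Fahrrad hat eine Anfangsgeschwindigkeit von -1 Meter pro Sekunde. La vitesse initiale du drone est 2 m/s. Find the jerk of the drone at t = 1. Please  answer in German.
Um dies zu lösen, müssen wir 1 Ableitung unserer Gleichung für die Beschleunigung a(t) = 2 - 12·t nehmen. Durch Ableiten von der Beschleunigung erhalten wir den Ruck: j(t) = -12. Aus der Gleichung für den Ruck j(t) = -12, setzen wir t = 1 ein und erhalten j = -12.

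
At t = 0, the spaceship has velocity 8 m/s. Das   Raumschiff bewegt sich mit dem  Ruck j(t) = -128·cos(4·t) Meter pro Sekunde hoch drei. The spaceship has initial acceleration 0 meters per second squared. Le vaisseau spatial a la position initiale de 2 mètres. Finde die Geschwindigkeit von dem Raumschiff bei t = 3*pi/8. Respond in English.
We need to integrate our jerk equation j(t) = -128·cos(4·t) 2 times. The antiderivative of jerk is acceleration. Using a(0) = 0, we get a(t) = -32·sin(4·t). The antiderivative of acceleration is velocity. Using v(0) = 8, we get v(t) = 8·cos(4·t). Using v(t) = 8·cos(4·t) and substituting t = 3*pi/8, we find v = 0.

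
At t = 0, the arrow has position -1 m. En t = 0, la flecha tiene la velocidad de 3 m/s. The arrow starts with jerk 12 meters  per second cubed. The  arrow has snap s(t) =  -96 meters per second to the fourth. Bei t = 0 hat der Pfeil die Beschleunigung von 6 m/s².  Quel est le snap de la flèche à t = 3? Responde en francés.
De l'équation du snap s(t) = -96, nous substituons t = 3 pour obtenir s = -96.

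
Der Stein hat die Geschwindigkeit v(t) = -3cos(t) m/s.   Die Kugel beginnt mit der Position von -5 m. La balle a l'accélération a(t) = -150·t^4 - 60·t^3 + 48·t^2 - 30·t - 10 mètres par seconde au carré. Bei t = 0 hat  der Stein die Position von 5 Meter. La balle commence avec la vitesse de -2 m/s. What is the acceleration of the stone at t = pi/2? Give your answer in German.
Wir müssen unsere Gleichung für die Geschwindigkeit v(t) = -3·cos(t) 1-mal ableiten. Mit d/dt von v(t) finden wir a(t) = 3·sin(t). Wir haben die Beschleunigung a(t) = 3·sin(t). Durch Einsetzen von t = pi/2: a(pi/2) = 3.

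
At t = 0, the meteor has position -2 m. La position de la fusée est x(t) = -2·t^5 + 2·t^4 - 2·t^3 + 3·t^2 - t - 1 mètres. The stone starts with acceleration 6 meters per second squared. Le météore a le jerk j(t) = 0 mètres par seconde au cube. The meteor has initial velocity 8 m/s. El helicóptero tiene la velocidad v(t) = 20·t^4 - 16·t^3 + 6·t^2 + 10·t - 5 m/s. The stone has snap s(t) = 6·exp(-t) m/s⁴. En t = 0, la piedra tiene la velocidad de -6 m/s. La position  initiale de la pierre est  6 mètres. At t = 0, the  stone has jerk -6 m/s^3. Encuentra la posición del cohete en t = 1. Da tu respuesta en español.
Tenemos la posición x(t) = -2·t^5 + 2·t^4 - 2·t^3 + 3·t^2 - t - 1. Sustituyendo t = 1: x(1) = -1.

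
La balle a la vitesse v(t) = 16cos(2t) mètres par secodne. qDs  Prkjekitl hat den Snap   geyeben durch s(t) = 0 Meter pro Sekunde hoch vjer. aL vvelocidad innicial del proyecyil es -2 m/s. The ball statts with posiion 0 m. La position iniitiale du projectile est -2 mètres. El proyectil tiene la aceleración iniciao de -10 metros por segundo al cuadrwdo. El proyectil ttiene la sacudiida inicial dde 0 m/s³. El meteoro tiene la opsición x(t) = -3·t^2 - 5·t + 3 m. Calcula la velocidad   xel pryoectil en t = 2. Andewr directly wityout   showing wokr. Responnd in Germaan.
v(2) = -22.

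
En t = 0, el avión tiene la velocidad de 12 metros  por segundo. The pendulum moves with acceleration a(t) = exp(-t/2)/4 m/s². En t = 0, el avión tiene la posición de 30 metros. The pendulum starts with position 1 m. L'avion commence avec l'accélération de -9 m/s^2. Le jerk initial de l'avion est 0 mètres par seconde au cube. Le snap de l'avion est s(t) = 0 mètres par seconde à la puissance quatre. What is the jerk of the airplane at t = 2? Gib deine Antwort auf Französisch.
Nous devons trouver la primitive de notre équation du snap s(t) = 0 1 fois. En intégrant le snap et en utilisant la condition initiale j(0) = 0, nous obtenons j(t) = 0. En utilisant j(t) = 0 et en substituant t = 2, nous trouvons j = 0.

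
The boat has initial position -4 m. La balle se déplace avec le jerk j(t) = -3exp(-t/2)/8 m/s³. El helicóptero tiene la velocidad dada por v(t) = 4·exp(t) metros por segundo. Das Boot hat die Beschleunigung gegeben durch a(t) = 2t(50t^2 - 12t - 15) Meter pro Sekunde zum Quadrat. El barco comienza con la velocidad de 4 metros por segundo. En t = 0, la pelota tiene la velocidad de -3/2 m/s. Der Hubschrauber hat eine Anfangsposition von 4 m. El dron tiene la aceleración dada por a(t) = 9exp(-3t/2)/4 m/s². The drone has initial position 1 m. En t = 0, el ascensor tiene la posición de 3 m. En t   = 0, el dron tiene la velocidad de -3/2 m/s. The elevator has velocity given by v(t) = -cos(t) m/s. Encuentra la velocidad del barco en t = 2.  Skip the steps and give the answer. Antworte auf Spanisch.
v(2) = 280.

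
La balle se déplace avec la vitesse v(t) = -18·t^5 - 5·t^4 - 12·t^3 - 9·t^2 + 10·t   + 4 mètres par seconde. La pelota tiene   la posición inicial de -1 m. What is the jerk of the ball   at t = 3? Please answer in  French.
Pour résoudre ceci, nous devons prendre 2 dérivées de notre équation de la vitesse v(t) = -18·t^5 - 5·t^4 - 12·t^3 - 9·t^2 + 10·t + 4. En prenant d/dt de v(t), nous trouvons a(t) = -90·t^4 - 20·t^3 - 36·t^2 - 18·t + 10. En prenant d/dt de a(t), nous trouvons j(t) = -360·t^3 - 60·t^2 - 72·t - 18. En utilisant j(t) = -360·t^3 - 60·t^2 - 72·t - 18 et en substituant t = 3, nous trouvons j = -10494.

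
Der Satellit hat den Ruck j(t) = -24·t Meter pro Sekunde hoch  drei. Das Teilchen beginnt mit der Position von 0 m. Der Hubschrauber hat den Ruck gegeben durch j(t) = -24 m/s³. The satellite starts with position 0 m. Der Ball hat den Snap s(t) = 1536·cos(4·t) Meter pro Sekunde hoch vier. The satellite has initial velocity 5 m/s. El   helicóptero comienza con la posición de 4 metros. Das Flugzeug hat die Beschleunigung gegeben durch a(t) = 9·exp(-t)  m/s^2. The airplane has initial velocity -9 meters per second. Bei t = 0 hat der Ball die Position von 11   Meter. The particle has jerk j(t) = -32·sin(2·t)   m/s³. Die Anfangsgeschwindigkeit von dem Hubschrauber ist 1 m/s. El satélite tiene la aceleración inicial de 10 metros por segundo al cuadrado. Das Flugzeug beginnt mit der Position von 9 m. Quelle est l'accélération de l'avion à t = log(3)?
De l'équation de l'accélération a(t) = 9·exp(-t), nous substituons t = log(3) pour obtenir a = 3.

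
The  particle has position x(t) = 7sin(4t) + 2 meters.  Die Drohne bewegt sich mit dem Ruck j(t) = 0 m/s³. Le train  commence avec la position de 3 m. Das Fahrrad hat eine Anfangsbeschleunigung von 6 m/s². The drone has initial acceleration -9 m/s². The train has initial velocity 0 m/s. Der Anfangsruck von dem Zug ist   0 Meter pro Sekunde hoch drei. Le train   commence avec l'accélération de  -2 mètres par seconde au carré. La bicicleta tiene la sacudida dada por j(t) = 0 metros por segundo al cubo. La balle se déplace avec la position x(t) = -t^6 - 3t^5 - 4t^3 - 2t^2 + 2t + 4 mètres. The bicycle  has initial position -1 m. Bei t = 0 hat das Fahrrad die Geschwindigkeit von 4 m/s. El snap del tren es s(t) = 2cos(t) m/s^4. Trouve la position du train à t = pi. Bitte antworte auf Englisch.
We must find the integral of our snap equation s(t) = 2·cos(t) 4 times. The antiderivative of snap is jerk. Using j(0) = 0, we get j(t) = 2·sin(t). Integrating jerk and using the initial condition a(0) = -2, we get a(t) = -2·cos(t). Finding the integral of a(t) and using v(0) = 0: v(t) = -2·sin(t). The integral of velocity is position. Using x(0) = 3, we get x(t) = 2·cos(t) + 1. From the given position equation x(t) = 2·cos(t) + 1, we substitute t = pi to get x = -1.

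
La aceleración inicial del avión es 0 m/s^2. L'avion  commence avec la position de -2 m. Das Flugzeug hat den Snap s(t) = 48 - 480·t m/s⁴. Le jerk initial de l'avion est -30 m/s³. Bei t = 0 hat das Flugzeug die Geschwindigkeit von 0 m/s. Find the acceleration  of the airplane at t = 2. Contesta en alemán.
Wir müssen unsere Gleichung für den Snap s(t) = 48 - 480·t 2-mal integrieren. Durch Integration von dem Snap und Verwendung der Anfangsbedingung j(0) = -30, erhalten wir j(t) = -240·t^2 + 48·t - 30. Durch Integration von dem Ruck und Verwendung der Anfangsbedingung a(0) = 0, erhalten wir a(t) = 2·t·(-40·t^2 + 12·t - 15). Aus der Gleichung für die Beschleunigung a(t) = 2·t·(-40·t^2 + 12·t - 15), setzen wir t = 2 ein und erhalten a = -604.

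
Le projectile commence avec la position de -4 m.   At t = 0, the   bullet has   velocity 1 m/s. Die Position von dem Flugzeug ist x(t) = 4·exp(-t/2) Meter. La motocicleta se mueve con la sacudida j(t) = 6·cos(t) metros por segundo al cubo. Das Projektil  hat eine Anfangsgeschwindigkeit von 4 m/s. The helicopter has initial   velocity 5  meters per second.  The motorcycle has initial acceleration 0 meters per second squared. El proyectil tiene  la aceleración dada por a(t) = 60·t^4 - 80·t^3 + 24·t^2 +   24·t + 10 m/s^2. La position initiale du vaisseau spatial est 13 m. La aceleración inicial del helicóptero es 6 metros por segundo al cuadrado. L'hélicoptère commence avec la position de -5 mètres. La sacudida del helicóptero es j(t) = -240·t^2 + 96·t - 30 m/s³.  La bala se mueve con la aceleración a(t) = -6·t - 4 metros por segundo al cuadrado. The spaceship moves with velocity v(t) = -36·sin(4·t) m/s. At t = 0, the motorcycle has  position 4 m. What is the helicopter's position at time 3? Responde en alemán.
Wir müssen unsere Gleichung für den Ruck j(t) = -240·t^2 + 96·t - 30 3-mal integrieren. Durch Integration von dem Ruck und Verwendung der Anfangsbedingung a(0) = 6, erhalten wir a(t) = -80·t^3 + 48·t^2 - 30·t + 6. Mit ∫a(t)dt und Anwendung von v(0) = 5, finden wir v(t) = -20·t^4 + 16·t^3 - 15·t^2 + 6·t + 5. Das Integral von der Geschwindigkeit, mit x(0) = -5, ergibt die Position: x(t) = -4·t^5 + 4·t^4 - 5·t^3 + 3·t^2 + 5·t - 5. Wir haben die Position x(t) = -4·t^5 + 4·t^4 - 5·t^3 + 3·t^2 + 5·t - 5. Durch Einsetzen von t = 3: x(3) = -746.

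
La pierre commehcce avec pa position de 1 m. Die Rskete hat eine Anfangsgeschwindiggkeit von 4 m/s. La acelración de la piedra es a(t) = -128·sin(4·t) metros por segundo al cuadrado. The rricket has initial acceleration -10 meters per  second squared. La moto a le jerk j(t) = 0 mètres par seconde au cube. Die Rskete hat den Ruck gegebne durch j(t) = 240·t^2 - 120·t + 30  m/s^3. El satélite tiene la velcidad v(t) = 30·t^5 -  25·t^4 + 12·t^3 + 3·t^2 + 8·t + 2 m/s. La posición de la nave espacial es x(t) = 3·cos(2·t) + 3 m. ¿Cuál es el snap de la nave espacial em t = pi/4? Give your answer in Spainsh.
Partiendo de la posición x(t) = 3·cos(2·t) + 3, tomamos 4 derivadas. La derivada de la posición da la velocidad: v(t) = -6·sin(2·t). La derivada de la velocidad da la aceleración: a(t) = -12·cos(2·t). Derivando la aceleración, obtenemos la sacudida: j(t) = 24·sin(2·t). La derivada de la sacudida da el snap: s(t) = 48·cos(2·t). De la ecuación del snap s(t) = 48·cos(2·t), sustituimos t = pi/4 para obtener s = 0.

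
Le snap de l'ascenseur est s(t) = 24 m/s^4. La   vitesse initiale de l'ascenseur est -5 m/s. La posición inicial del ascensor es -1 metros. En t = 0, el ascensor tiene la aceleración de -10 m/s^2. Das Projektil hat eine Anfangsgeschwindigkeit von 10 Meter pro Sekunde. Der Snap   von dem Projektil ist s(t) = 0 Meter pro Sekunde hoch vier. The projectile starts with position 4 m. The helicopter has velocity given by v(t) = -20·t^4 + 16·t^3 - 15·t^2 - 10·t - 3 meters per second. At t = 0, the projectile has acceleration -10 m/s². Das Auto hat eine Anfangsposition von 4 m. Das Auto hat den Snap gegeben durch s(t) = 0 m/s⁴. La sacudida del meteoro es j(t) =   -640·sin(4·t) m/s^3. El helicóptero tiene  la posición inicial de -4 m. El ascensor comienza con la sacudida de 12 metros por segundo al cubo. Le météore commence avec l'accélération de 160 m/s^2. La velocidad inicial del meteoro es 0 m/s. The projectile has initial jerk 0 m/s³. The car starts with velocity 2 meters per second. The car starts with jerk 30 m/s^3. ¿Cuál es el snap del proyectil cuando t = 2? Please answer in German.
Aus der Gleichung für den Snap s(t) = 0, setzen wir t = 2 ein und erhalten s = 0.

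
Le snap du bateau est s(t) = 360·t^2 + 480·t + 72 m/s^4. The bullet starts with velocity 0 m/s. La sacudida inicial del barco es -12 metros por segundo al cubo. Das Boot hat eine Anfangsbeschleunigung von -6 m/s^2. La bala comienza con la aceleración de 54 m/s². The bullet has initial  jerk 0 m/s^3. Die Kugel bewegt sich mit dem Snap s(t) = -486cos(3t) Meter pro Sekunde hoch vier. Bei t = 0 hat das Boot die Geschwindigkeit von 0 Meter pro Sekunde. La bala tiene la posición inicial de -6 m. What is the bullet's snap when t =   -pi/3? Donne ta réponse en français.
En utilisant s(t) = -486·cos(3·t) et en substituant t = -pi/3, nous trouvons s = 486.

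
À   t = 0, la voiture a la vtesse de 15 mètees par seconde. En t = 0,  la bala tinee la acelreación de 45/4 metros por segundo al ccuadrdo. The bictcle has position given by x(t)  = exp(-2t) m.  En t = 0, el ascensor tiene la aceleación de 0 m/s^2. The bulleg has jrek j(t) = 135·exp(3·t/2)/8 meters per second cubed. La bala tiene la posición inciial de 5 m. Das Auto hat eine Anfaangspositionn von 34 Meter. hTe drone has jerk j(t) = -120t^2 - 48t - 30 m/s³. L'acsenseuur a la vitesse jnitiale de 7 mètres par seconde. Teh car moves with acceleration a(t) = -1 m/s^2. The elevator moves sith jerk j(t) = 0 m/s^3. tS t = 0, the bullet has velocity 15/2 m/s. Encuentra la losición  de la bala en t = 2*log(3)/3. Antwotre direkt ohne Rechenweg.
La posición en t = 2*log(3)/3 es x = 15.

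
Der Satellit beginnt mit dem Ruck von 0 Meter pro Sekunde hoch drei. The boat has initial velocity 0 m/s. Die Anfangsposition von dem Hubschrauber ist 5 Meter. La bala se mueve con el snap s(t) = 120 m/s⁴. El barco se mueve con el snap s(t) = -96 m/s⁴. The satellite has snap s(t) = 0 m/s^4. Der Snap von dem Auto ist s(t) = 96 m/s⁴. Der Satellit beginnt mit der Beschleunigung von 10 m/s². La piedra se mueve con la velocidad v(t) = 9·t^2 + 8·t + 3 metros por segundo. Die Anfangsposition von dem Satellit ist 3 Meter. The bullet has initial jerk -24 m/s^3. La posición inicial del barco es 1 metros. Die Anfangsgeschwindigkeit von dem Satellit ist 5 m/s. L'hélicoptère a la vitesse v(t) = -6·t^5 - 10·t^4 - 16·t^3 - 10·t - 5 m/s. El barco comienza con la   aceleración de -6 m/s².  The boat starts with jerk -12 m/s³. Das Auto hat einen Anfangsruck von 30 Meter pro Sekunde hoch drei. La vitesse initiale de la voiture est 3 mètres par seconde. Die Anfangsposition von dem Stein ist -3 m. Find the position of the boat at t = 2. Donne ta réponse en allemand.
Um dies zu lösen, müssen wir 4 Stammfunktionen unserer Gleichung für den Snap s(t) = -96 finden. Das Integral von dem Snap ist der Ruck. Mit j(0) = -12 erhalten wir j(t) = -96·t - 12. Mit ∫j(t)dt und Anwendung von a(0) = -6, finden wir a(t) = -48·t^2 - 12·t - 6. Das Integral von der Beschleunigung ist die Geschwindigkeit. Mit v(0) = 0 erhalten wir v(t) = 2·t·(-8·t^2 - 3·t - 3). Durch Integration von der Geschwindigkeit und Verwendung der Anfangsbedingung x(0) = 1, erhalten wir x(t) = -4·t^4 - 2·t^3 - 3·t^2 + 1. Aus der Gleichung für die Position x(t) = -4·t^4 - 2·t^3 - 3·t^2 + 1, setzen wir t = 2 ein und erhalten x = -91.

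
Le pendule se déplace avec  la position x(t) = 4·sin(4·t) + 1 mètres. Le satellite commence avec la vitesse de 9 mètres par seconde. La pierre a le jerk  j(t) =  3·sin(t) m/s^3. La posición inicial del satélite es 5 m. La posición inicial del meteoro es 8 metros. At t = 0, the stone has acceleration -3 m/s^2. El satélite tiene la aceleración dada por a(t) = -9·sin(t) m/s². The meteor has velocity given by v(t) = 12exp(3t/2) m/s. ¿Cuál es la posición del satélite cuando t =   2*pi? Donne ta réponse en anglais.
To find the answer, we compute 2 integrals of a(t) = -9·sin(t). Taking ∫a(t)dt and applying v(0) = 9, we find v(t) = 9·cos(t). Integrating velocity and using the initial condition x(0) = 5, we get x(t) = 9·sin(t) + 5. From the given position equation x(t) = 9·sin(t) + 5, we substitute t = 2*pi to get x = 5.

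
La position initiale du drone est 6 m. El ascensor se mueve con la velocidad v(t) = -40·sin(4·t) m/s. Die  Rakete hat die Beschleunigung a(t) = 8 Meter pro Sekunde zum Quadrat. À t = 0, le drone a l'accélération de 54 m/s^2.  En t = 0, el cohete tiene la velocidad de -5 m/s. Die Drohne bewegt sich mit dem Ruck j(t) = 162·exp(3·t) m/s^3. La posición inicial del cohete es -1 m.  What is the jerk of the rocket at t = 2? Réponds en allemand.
Um dies zu lösen, müssen wir 1 Ableitung unserer Gleichung für die Beschleunigung a(t) = 8 nehmen. Mit d/dt von a(t) finden wir j(t) = 0. Wir haben den Ruck j(t) = 0. Durch Einsetzen von t = 2: j(2) = 0.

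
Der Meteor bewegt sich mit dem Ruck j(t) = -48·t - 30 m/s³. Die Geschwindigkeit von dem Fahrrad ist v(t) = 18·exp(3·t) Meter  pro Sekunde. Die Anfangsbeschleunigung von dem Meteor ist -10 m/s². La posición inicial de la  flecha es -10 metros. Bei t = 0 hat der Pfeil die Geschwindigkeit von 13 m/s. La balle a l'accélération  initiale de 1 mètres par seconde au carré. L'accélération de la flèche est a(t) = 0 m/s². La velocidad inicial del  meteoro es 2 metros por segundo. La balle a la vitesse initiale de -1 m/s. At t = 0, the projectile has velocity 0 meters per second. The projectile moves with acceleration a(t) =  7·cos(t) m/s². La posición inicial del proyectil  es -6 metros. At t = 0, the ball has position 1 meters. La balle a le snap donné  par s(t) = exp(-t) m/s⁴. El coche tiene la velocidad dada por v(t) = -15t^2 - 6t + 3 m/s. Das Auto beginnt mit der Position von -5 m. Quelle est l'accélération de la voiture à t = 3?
En partant de la vitesse v(t) = -15·t^2 - 6·t + 3, nous prenons 1 dérivée. En dérivant la vitesse, nous obtenons l'accélération: a(t) = -30·t - 6. De l'équation de l'accélération a(t) = -30·t - 6, nous substituons t = 3 pour obtenir a = -96.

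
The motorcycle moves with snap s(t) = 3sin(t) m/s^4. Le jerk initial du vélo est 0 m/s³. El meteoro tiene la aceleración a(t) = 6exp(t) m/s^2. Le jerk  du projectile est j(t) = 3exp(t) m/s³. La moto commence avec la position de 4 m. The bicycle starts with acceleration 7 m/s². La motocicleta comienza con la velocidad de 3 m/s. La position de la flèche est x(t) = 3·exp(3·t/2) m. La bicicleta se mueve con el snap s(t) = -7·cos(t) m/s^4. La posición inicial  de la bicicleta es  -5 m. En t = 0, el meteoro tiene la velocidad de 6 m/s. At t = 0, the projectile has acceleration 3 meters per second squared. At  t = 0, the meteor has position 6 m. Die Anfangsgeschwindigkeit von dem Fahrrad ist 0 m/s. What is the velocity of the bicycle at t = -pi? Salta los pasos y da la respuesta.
The velocity at t = -pi is v = 0.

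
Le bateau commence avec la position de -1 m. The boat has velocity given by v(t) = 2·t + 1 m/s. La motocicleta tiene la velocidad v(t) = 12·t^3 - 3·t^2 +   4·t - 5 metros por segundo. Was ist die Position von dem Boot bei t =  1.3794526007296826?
Ausgehend von der Geschwindigkeit v(t) = 2·t + 1, nehmen wir 1 Integral. Durch Integration von der Geschwindigkeit und Verwendung der Anfangsbedingung x(0) = -1, erhalten wir x(t) = t^2 + t - 1. Mit x(t) = t^2 + t - 1 und Einsetzen von t = 1.3794526007296826, finden wir x = 2.28234207838957.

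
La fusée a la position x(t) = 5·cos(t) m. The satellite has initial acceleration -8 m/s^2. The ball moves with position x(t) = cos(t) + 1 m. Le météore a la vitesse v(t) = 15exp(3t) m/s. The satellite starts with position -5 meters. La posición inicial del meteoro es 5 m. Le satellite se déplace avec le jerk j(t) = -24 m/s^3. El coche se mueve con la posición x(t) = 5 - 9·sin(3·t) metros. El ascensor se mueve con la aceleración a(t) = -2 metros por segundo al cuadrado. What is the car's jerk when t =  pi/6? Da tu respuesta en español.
Para resolver esto, necesitamos tomar 3 derivadas de nuestra ecuación de la posición x(t) = 5 - 9·sin(3·t). Derivando la posición, obtenemos la velocidad: v(t) = -27·cos(3·t). La derivada de la velocidad da la aceleración: a(t) = 81·sin(3·t). Derivando la aceleración, obtenemos la sacudida: j(t) = 243·cos(3·t). De la ecuación de la sacudida j(t) = 243·cos(3·t), sustituimos t = pi/6 para obtener j = 0.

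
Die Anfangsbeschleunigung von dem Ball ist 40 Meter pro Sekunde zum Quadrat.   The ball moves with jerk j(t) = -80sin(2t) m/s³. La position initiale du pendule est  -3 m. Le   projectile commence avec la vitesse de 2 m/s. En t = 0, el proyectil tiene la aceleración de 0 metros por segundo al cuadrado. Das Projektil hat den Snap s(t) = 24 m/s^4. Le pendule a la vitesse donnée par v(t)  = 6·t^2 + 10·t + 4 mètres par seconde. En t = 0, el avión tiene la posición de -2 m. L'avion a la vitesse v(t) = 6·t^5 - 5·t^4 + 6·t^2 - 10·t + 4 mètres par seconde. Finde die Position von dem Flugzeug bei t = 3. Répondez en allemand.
Ausgehend von der Geschwindigkeit v(t) = 6·t^5 - 5·t^4 + 6·t^2 - 10·t + 4, nehmen wir 1 Integral. Die Stammfunktion von der Geschwindigkeit, mit x(0) = -2, ergibt die Position: x(t) = t^6 - t^5 + 2·t^3 - 5·t^2 + 4·t - 2. Aus der Gleichung für die Position x(t) = t^6 - t^5 + 2·t^3 - 5·t^2 + 4·t - 2, setzen wir t = 3 ein und erhalten x = 505.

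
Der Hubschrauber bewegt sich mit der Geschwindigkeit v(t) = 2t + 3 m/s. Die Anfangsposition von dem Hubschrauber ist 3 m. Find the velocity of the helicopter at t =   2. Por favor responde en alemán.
Wir haben die Geschwindigkeit v(t) = 2·t + 3. Durch Einsetzen von t = 2: v(2) = 7.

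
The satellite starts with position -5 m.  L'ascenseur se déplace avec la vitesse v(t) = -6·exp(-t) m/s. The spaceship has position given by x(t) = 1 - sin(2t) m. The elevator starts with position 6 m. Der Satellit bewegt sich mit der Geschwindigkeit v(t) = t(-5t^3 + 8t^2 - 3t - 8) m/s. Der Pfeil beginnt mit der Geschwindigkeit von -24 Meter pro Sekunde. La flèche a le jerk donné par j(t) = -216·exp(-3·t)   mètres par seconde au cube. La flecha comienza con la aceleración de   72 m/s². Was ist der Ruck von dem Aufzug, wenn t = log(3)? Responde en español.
Para resolver esto, necesitamos tomar 2 derivadas de nuestra ecuación de la velocidad v(t) = -6·exp(-t). Derivando la velocidad, obtenemos la aceleración: a(t) = 6·exp(-t). La derivada de la aceleración da la sacudida: j(t) = -6·exp(-t). Usando j(t) = -6·exp(-t) y sustituyendo t = log(3), encontramos j = -2.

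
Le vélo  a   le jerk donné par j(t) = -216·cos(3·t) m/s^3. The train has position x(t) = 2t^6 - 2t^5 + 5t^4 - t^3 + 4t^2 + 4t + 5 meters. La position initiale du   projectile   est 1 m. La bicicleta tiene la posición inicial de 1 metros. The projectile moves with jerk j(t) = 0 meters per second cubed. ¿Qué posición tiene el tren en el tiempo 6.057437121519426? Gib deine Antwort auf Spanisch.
Usando x(t) = 2·t^6 - 2·t^5 + 5·t^4 - t^3 + 4·t^2 + 4·t + 5 y sustituyendo t = 6.057437121519426, encontramos x = 89176.1649458231.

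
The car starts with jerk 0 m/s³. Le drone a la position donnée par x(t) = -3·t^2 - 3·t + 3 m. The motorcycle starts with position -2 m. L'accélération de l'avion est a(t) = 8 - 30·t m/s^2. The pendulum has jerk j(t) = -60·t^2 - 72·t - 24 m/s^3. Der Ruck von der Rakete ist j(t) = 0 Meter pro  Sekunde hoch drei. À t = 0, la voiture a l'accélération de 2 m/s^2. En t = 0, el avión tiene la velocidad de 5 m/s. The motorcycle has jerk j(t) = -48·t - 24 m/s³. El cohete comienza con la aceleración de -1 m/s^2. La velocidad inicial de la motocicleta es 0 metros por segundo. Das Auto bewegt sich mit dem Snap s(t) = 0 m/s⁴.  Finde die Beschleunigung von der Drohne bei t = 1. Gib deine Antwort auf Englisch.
Starting from position x(t) = -3·t^2 - 3·t + 3, we take 2 derivatives. Differentiating position, we get velocity: v(t) = -6·t - 3. Differentiating velocity, we get acceleration: a(t) = -6. Using a(t) = -6 and substituting t = 1, we find a = -6.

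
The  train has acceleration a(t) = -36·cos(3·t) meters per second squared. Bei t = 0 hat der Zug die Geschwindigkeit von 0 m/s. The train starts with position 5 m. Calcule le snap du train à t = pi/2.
En partant de l'accélération a(t) = -36·cos(3·t), nous prenons 2 dérivées. En prenant d/dt de a(t), nous trouvons j(t) = 108·sin(3·t). En dérivant le jerk, nous obtenons le snap: s(t) = 324·cos(3·t). Nous avons le snap s(t) = 324·cos(3·t). En substituant t = pi/2: s(pi/2) = 0.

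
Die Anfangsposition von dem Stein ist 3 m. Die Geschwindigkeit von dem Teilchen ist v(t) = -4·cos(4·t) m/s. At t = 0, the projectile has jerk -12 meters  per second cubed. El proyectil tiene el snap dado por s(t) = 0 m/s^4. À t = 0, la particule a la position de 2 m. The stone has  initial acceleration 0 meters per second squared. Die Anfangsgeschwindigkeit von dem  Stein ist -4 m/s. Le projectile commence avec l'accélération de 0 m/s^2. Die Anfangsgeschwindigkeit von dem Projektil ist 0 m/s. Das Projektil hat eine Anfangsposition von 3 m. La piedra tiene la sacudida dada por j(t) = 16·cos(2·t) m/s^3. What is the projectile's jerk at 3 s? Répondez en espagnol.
Para resolver esto, necesitamos tomar 1 antiderivada de nuestra ecuación del snap s(t) = 0. La integral del snap es la sacudida. Usando j(0) = -12, obtenemos j(t) = -12. De la ecuación de la sacudida j(t) = -12, sustituimos t = 3 para obtener j = -12.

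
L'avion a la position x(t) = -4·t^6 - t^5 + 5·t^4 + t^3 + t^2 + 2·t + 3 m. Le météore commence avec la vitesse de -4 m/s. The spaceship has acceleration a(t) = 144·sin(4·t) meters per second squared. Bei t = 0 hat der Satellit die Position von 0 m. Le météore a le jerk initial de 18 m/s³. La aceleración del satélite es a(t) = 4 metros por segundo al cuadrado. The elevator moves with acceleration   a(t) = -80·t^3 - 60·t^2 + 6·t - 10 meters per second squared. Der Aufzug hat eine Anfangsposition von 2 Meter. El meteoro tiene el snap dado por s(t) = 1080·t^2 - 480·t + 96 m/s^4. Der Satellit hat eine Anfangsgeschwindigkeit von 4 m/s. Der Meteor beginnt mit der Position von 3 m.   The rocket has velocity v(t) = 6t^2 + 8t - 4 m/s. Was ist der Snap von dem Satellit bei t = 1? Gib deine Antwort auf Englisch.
To solve this, we need to take 2 derivatives of our acceleration equation a(t) = 4. The derivative of acceleration gives jerk: j(t) = 0. Taking d/dt of j(t), we find s(t) = 0. From the given snap equation s(t) = 0, we substitute t = 1 to get s = 0.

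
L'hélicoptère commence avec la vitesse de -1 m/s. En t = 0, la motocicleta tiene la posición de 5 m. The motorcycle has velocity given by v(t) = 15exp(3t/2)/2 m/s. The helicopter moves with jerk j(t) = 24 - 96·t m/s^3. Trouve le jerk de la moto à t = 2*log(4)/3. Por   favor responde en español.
Para resolver esto, necesitamos tomar 2 derivadas de nuestra ecuación de la velocidad v(t) = 15·exp(3·t/2)/2. Tomando d/dt de v(t), encontramos a(t) = 45·exp(3·t/2)/4. Tomando d/dt de a(t), encontramos j(t) = 135·exp(3·t/2)/8. De la ecuación de la sacudida j(t) = 135·exp(3·t/2)/8, sustituimos t = 2*log(4)/3 para obtener j = 135/2.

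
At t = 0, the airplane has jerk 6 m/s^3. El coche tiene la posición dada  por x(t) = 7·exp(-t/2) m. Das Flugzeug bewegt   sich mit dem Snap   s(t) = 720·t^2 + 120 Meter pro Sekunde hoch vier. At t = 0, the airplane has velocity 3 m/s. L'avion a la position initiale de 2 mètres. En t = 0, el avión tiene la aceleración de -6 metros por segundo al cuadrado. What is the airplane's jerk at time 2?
To solve this, we need to take 1 integral of our snap equation s(t) = 720·t^2 + 120. Integrating snap and using the initial condition j(0) = 6, we get j(t) = 240·t^3 + 120·t + 6. We have jerk j(t) = 240·t^3 + 120·t + 6. Substituting t = 2: j(2) = 2166.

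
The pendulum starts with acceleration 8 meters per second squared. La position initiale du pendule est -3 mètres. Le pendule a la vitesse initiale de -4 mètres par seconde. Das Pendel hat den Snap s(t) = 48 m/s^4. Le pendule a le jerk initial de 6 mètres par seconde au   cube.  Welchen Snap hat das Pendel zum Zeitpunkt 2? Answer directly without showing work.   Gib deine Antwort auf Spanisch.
La respuesta es 48.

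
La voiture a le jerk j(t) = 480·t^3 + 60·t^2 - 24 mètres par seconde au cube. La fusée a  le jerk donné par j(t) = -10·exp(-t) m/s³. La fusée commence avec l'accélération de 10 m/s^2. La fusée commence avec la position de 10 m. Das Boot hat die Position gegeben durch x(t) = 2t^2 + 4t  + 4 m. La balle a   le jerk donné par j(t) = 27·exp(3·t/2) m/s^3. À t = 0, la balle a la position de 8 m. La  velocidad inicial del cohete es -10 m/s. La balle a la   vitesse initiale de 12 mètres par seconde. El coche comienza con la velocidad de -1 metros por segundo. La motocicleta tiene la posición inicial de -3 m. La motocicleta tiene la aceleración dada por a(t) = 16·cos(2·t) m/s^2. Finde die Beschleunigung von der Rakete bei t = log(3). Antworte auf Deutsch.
Wir müssen das Integral unserer Gleichung für den Ruck j(t) = -10·exp(-t) 1-mal finden. Das Integral von dem Ruck ist die Beschleunigung. Mit a(0) = 10 erhalten wir a(t) = 10·exp(-t). Mit a(t) = 10·exp(-t) und Einsetzen von t = log(3), finden wir a = 10/3.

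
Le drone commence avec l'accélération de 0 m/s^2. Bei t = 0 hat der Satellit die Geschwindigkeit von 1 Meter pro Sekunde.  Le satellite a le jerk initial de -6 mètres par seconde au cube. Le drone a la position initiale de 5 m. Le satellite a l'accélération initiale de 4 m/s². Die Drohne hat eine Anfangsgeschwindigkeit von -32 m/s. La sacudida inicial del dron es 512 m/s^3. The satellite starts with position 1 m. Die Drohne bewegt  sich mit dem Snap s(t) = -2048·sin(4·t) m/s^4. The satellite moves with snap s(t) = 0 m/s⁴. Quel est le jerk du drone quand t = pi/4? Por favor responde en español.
Partiendo del snap s(t) = -2048·sin(4·t), tomamos 1 integral. Integrando el snap y usando la condición inicial j(0) = 512, obtenemos j(t) = 512·cos(4·t). Tenemos la sacudida j(t) = 512·cos(4·t). Sustituyendo t = pi/4: j(pi/4) = -512.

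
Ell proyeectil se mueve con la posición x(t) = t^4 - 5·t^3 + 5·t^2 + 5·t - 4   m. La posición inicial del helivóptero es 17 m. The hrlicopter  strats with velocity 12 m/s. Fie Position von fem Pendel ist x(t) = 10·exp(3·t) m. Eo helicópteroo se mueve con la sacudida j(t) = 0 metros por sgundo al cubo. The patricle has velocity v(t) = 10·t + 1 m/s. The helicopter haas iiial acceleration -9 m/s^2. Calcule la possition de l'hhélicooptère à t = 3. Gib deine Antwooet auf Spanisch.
Partiendo de la sacudida j(t) = 0, tomamos 3 antiderivadas. La integral de la sacudida es la aceleración. Usando a(0) = -9, obtenemos a(t) = -9. Integrando la aceleración y usando la condición inicial v(0) = 12, obtenemos v(t) = 12 - 9·t. Integrando la velocidad y usando la condición inicial x(0) = 17, obtenemos x(t) = -9·t^2/2 + 12·t + 17. Usando x(t) = -9·t^2/2 + 12·t + 17 y sustituyendo t = 3, encontramos x = 25/2.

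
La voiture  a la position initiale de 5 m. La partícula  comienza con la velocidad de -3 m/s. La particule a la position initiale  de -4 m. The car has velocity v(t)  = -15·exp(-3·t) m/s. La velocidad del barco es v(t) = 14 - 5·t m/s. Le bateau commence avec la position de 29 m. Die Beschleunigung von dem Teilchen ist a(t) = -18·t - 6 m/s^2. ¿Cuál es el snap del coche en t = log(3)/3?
Para resolver esto, necesitamos tomar 3 derivadas de nuestra ecuación de la velocidad v(t) = -15·exp(-3·t). La derivada de la velocidad da la aceleración: a(t) = 45·exp(-3·t). Tomando d/dt de a(t), encontramos j(t) = -135·exp(-3·t). Tomando d/dt de j(t), encontramos s(t) = 405·exp(-3·t). De la ecuación del snap s(t) = 405·exp(-3·t), sustituimos t = log(3)/3 para obtener s = 135.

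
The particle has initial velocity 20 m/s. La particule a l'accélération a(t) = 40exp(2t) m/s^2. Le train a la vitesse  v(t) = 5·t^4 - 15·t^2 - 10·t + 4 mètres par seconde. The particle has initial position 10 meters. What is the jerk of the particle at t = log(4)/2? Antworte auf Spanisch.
Partiendo de la aceleración a(t) = 40·exp(2·t), tomamos 1 derivada. Derivando la aceleración, obtenemos la sacudida: j(t) = 80·exp(2·t). De la ecuación de la sacudida j(t) = 80·exp(2·t), sustituimos t = log(4)/2 para obtener j = 320.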